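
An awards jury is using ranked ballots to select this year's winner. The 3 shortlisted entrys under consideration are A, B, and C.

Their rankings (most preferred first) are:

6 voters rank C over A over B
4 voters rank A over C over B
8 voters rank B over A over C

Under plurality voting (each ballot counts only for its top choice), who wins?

B

First-place vote totals:
  A: 4
  B: 8
  C: 6
B has the most first-place votes.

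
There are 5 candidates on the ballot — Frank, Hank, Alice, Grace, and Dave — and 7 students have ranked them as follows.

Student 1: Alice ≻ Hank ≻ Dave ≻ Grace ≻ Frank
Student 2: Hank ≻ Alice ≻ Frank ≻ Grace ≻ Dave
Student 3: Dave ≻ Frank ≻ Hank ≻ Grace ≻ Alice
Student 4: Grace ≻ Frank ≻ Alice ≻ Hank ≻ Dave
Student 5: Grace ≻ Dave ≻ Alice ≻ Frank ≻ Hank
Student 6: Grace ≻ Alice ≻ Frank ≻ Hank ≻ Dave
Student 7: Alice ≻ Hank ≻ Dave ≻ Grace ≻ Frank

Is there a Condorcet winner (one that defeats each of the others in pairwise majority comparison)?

No

Head-to-head results (7 voters total):
Frank vs Hank: Frank wins 4–3.
Frank vs Alice: Alice wins 5–2.
Frank vs Grace: Grace wins 5–2.
Frank vs Dave: Dave wins 4–3.
Hank vs Alice: Alice wins 5–2.
Hank vs Grace: Hank wins 4–3.
Hank vs Dave: Hank wins 5–2.
Alice vs Grace: Grace wins 4–3.
Alice vs Dave: Alice wins 5–2.
Grace vs Dave: Grace wins 4–3.
No candidate beats all others: Frank beats Hank beats Grace beats Frank, a majority cycle.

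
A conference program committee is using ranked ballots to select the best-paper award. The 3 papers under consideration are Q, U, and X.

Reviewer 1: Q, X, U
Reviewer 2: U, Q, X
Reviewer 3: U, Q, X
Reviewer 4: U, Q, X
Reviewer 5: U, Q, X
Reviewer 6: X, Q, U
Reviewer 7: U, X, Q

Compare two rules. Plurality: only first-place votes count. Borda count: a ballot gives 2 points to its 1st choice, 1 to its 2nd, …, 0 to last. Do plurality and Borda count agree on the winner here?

Plurality first-place counts: Q 1, U 5, X 1 → U.
Borda totals: Q 7, U 10, X 4 → U.
The two rules agree on U.

Yes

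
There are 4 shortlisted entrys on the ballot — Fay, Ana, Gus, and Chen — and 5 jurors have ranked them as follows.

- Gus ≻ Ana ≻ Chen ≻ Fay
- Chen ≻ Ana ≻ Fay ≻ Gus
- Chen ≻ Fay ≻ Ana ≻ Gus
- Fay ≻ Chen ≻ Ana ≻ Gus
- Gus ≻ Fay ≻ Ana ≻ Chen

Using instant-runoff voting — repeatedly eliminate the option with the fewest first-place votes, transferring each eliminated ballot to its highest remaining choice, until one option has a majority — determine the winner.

Chen

Round 1: Gus 2, Chen 2, Fay 1, Ana 0. Ana has the fewest and is eliminated.
Round 2: Gus 2, Chen 2, Fay 1. Fay has the fewest and is eliminated.
Round 3: Chen 3, Gus 2. Chen has a majority.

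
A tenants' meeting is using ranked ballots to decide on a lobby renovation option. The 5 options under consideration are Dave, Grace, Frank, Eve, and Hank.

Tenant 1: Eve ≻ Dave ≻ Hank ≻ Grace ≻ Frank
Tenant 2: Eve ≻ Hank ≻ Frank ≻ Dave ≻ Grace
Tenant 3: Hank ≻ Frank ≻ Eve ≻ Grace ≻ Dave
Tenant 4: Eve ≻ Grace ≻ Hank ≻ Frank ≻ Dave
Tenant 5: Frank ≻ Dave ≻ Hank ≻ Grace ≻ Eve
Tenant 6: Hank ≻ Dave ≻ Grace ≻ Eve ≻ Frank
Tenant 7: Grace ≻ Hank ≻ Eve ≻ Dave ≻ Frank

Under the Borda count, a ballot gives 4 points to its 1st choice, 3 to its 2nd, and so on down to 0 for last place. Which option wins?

Hank

Borda scores:
  Dave: 3 + 1 + 0 + 0 + 3 + 3 + 1 = 11
  Grace: 1 + 0 + 1 + 3 + 1 + 2 + 4 = 12
  Frank: 0 + 2 + 3 + 1 + 4 + 0 + 0 = 10
  Eve: 4 + 4 + 2 + 4 + 0 + 1 + 2 = 17
  Hank: 2 + 3 + 4 + 2 + 2 + 4 + 3 = 20
Hank has the highest total.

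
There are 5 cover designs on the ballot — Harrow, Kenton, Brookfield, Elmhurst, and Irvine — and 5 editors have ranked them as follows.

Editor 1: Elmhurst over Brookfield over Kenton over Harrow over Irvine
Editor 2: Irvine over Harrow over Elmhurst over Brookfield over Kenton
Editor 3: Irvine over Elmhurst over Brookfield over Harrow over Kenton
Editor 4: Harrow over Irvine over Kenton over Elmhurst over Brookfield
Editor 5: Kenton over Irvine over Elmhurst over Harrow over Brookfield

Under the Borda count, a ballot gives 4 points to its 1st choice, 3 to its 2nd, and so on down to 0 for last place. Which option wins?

Borda scores:
  Harrow: 1 + 3 + 1 + 4 + 1 = 10
  Kenton: 2 + 0 + 0 + 2 + 4 = 8
  Brookfield: 3 + 1 + 2 + 0 + 0 = 6
  Elmhurst: 4 + 2 + 3 + 1 + 2 = 12
  Irvine: 0 + 4 + 4 + 3 + 3 = 14
Irvine has the highest total.

Irvine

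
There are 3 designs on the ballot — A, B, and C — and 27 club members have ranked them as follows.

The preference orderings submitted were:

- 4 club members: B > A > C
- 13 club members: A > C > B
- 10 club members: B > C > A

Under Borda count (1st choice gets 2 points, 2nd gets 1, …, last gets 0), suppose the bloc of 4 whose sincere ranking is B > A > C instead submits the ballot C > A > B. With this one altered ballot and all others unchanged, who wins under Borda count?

C

Borda totals with the altered ballot: A 30, B 20, C 31.
The switch changes the winner from A to C.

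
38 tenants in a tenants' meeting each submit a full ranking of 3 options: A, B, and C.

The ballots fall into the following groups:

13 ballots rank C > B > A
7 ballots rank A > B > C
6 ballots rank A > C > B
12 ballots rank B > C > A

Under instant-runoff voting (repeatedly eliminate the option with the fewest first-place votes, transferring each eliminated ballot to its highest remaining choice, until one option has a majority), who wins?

Round 1: A 13, C 13, B 12. B has the fewest and is eliminated.
Round 2: C 25, A 13. C has a majority.

C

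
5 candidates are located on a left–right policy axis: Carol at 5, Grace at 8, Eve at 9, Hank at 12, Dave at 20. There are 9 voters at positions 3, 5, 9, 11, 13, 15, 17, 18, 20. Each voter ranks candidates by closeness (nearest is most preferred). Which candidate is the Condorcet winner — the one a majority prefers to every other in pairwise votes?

Hank

With single-peaked preferences on a line, the Condorcet winner is the candidate closest to the median voter.
The median voter (position 13) is closest to Hank at 12.
Check: Hank vs Dave — voters closer to Hank: 6 of 9.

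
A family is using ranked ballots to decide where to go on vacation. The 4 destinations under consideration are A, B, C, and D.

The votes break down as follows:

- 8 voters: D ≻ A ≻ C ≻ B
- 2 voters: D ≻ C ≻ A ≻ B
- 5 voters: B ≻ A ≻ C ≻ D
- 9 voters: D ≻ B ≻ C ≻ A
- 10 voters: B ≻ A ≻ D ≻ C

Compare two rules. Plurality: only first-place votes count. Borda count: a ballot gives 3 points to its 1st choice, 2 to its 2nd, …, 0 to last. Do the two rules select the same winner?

Yes

Plurality first-place counts: A 0, B 15, C 0, D 19 → D.
Borda totals: A 48, B 63, C 26, D 67 → D.
The two rules agree on D.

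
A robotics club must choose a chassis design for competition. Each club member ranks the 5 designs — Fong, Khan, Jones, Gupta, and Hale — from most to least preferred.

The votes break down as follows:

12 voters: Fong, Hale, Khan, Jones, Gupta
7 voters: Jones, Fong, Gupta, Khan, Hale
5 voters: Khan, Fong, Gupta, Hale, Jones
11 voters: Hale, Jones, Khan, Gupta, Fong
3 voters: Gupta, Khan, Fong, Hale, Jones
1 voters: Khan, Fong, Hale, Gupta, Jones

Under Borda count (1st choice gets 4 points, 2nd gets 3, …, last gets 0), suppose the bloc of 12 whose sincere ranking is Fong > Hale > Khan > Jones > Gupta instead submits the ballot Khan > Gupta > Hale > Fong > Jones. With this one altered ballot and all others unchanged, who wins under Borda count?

Khan

Borda totals with the altered ballot: Fong 57, Khan 110, Jones 61, Gupta 84, Hale 78.
The switch changes the winner from Fong to Khan.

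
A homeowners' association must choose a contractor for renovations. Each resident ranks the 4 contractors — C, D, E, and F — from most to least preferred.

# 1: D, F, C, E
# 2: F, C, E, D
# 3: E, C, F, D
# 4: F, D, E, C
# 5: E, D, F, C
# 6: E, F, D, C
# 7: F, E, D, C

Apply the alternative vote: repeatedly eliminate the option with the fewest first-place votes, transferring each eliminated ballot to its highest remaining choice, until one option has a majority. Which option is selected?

F

Round 1: E 3, F 3, D 1, C 0. C has the fewest and is eliminated.
Round 2: E 3, F 3, D 1. D has the fewest and is eliminated.
Round 3: F 4, E 3. F has a majority.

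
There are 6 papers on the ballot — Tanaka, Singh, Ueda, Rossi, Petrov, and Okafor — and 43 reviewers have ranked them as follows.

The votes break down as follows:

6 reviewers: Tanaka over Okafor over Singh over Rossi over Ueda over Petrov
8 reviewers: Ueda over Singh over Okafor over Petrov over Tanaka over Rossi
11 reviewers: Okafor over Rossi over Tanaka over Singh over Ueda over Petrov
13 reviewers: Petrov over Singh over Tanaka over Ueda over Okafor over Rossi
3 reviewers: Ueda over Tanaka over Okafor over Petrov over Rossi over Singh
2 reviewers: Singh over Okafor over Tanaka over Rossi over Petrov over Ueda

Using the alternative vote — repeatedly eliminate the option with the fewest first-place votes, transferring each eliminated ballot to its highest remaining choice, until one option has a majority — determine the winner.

Okafor

Round 1: Petrov 13, Ueda 11, Okafor 11, Tanaka 6, Singh 2, Rossi 0. Rossi has the fewest and is eliminated.
Round 2: Petrov 13, Ueda 11, Okafor 11, Tanaka 6, Singh 2. Singh has the fewest and is eliminated.
Round 3: Petrov 13, Okafor 13, Ueda 11, Tanaka 6. Tanaka has the fewest and is eliminated.
Round 4: Okafor 19, Petrov 13, Ueda 11. Ueda has the fewest and is eliminated.
Round 5: Okafor 30, Petrov 13. Okafor has a majority.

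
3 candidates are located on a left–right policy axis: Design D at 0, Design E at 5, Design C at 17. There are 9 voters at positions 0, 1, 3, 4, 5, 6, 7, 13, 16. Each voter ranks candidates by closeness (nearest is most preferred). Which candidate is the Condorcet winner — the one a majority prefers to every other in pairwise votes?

With single-peaked preferences on a line, the Condorcet winner is the candidate closest to the median voter.
The median voter (position 5) is closest to Design E at 5.
Check: Design E vs Design D — voters closer to Design E: 7 of 9.

Design E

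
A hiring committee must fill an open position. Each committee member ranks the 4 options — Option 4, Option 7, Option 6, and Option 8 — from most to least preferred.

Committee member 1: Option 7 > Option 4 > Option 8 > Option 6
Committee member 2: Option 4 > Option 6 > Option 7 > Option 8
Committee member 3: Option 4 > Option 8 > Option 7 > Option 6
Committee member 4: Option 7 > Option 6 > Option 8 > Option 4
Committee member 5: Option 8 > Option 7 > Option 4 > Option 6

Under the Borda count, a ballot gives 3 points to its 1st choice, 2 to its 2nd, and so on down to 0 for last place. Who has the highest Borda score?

Option 7

Borda scores:
  Option 4: 2 + 3 + 3 + 0 + 1 = 9
  Option 7: 3 + 1 + 1 + 3 + 2 = 10
  Option 6: 0 + 2 + 0 + 2 + 0 = 4
  Option 8: 1 + 0 + 2 + 1 + 3 = 7
Option 7 has the highest total.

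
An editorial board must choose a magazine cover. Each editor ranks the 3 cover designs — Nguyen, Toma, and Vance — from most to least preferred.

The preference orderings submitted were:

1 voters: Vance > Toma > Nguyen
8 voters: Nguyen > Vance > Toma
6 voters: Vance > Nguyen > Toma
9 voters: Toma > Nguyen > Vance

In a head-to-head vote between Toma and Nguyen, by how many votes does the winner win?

Ballots ranking Toma above Nguyen: 1+9 = 10.
Ballots ranking Nguyen above Toma: 8+6 = 14.
Nguyen wins 14–10, a margin of 4.

4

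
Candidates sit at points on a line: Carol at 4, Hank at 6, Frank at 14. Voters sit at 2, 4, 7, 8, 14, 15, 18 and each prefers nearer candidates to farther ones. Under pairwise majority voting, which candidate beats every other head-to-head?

With single-peaked preferences on a line, the Condorcet winner is the candidate closest to the median voter.
The median voter (position 8) is closest to Hank at 6.
Check: Hank vs Carol — voters closer to Hank: 5 of 7.

Hank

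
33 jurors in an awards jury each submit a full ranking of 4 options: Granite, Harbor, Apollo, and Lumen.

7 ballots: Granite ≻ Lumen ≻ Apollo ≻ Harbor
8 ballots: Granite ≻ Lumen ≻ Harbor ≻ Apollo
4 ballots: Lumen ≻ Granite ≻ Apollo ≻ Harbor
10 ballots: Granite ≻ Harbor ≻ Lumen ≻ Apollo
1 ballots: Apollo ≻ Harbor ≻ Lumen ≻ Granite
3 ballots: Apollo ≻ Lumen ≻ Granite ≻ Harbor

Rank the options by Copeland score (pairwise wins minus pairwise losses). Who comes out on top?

Granite

Pairwise results:
  Granite vs Harbor: Granite wins 32–1.
  Granite vs Apollo: Granite wins 29–4.
  Granite vs Lumen: Granite wins 25–8.
  Harbor vs Apollo: Harbor wins 18–15.
  Harbor vs Lumen: Lumen wins 22–11.
  Apollo vs Lumen: Lumen wins 29–4.
Copeland scores (wins − losses):
  Granite: 3 − 0 = 3
  Harbor: 1 − 2 = -1
  Apollo: 0 − 3 = -3
  Lumen: 2 − 1 = 1
Granite has the best Copeland score.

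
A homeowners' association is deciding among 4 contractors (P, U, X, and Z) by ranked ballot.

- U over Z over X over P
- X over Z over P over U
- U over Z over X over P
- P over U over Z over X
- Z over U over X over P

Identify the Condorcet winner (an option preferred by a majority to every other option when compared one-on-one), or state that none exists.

U

Head-to-head results (5 voters total):
P vs U: U wins 3–2.
P vs X: X wins 4–1.
P vs Z: Z wins 4–1.
U vs X: U wins 4–1.
U vs Z: U wins 3–2.
X vs Z: Z wins 4–1.
U beats each rival — P (3–2), X (4–1), Z (3–2) — so U is the Condorcet winner.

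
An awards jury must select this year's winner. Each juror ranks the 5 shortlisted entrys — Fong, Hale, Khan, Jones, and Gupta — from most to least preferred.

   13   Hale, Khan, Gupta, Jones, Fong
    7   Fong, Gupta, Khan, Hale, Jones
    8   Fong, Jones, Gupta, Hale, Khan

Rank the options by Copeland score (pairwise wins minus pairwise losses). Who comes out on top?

Fong

Pairwise results:
  Fong vs Hale: Fong wins 15–13.
  Fong vs Khan: Fong wins 15–13.
  Fong vs Jones: Fong wins 15–13.
  Fong vs Gupta: Fong wins 15–13.
  Hale vs Khan: Hale wins 21–7.
  Hale vs Jones: Hale wins 20–8.
  Hale vs Gupta: Gupta wins 15–13.
  Khan vs Jones: Khan wins 20–8.
  Khan vs Gupta: Gupta wins 15–13.
  Jones vs Gupta: Gupta wins 20–8.
Copeland scores (wins − losses):
  Fong: 4 − 0 = 4
  Hale: 2 − 2 = 0
  Khan: 1 − 3 = -2
  Jones: 0 − 4 = -4
  Gupta: 3 − 1 = 2
Fong has the best Copeland score.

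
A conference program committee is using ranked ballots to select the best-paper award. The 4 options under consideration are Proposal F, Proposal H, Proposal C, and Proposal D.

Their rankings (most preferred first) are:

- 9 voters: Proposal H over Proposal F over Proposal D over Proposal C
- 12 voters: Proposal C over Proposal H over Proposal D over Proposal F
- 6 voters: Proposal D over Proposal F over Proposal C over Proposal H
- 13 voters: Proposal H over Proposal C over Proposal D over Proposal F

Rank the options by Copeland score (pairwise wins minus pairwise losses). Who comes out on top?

Pairwise results:
  Proposal F vs Proposal H: Proposal H wins 34–6.
  Proposal F vs Proposal C: Proposal C wins 25–15.
  Proposal F vs Proposal D: Proposal D wins 31–9.
  Proposal H vs Proposal C: Proposal H wins 22–18.
  Proposal H vs Proposal D: Proposal H wins 34–6.
  Proposal C vs Proposal D: Proposal C wins 25–15.
Copeland scores (wins − losses):
  Proposal F: 0 − 3 = -3
  Proposal H: 3 − 0 = 3
  Proposal C: 2 − 1 = 1
  Proposal D: 1 − 2 = -1
Proposal H has the best Copeland score.

Proposal H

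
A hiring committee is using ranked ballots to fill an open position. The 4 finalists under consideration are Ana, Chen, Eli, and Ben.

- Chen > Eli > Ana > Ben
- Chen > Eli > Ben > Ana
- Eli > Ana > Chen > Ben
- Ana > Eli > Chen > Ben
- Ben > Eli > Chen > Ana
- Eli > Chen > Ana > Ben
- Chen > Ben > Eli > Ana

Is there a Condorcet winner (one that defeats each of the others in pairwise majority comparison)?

Head-to-head results (7 voters total):
Ana vs Chen: Chen wins 5–2.
Ana vs Eli: Eli wins 6–1.
Ana vs Ben: Ana wins 4–3.
Chen vs Eli: Eli wins 4–3.
Chen vs Ben: Chen wins 6–1.
Eli vs Ben: Eli wins 5–2.
Eli beats each rival — Ana (6–1), Chen (4–3), Ben (5–2) — so Eli is the Condorcet winner.

Yes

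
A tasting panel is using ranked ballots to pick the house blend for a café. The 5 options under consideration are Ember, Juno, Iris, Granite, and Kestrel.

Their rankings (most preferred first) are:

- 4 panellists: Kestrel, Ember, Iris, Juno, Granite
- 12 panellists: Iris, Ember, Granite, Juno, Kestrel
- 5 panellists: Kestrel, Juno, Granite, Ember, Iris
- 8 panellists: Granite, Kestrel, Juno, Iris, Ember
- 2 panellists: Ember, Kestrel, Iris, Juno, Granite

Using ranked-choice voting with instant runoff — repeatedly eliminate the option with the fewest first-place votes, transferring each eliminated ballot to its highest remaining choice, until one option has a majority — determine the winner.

Round 1: Iris 12, Kestrel 9, Granite 8, Ember 2, Juno 0. Juno has the fewest and is eliminated.
Round 2: Iris 12, Kestrel 9, Granite 8, Ember 2. Ember has the fewest and is eliminated.
Round 3: Iris 12, Kestrel 11, Granite 8. Granite has the fewest and is eliminated.
Round 4: Kestrel 19, Iris 12. Kestrel has a majority.

Kestrel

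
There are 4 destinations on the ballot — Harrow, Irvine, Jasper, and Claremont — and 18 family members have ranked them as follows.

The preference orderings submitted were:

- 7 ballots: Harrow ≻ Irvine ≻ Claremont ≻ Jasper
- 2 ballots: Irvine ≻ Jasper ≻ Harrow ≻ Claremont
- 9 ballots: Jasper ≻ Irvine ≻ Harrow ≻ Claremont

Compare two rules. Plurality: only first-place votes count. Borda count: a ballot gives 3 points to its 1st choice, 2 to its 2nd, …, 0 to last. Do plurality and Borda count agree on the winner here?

Plurality first-place counts: Harrow 7, Irvine 2, Jasper 9, Claremont 0 → Jasper.
Borda totals: Harrow 32, Irvine 38, Jasper 31, Claremont 7 → Irvine.
The two rules disagree: plurality picks Jasper, Borda picks Irvine.

No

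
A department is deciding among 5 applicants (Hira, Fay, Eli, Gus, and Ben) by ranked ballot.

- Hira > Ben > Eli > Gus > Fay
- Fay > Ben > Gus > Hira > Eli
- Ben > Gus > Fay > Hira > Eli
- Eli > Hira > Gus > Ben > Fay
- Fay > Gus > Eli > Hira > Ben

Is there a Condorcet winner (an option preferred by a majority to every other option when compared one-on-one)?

No

Head-to-head results (5 voters total):
Hira vs Fay: Fay wins 3–2.
Hira vs Eli: Hira wins 3–2.
Hira vs Gus: Gus wins 3–2.
Hira vs Ben: Hira wins 3–2.
Fay vs Eli: Fay wins 3–2.
Fay vs Gus: Gus wins 3–2.
Fay vs Ben: Ben wins 3–2.
Eli vs Gus: Gus wins 3–2.
Eli vs Ben: Ben wins 3–2.
Gus vs Ben: Ben wins 3–2.
No candidate beats all others: Hira beats Ben beats Fay beats Hira, a majority cycle.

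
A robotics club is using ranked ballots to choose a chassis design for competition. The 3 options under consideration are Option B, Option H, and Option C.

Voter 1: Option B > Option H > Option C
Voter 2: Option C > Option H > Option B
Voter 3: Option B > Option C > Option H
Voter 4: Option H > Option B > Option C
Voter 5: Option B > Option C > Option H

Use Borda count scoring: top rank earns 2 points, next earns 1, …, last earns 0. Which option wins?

Borda scores:
  Option B: 2 + 0 + 2 + 1 + 2 = 7
  Option H: 1 + 1 + 0 + 2 + 0 = 4
  Option C: 0 + 2 + 1 + 0 + 1 = 4
Option B has the highest total.

Option B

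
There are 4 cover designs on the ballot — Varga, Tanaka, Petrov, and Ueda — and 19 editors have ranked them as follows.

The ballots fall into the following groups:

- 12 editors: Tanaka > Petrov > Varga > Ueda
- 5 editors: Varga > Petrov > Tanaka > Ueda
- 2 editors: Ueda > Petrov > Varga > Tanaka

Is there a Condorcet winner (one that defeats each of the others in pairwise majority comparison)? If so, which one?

Tanaka

Head-to-head results (19 voters total):
Varga vs Tanaka: Tanaka wins 12–7.
Varga vs Petrov: Petrov wins 14–5.
Varga vs Ueda: Varga wins 17–2.
Tanaka vs Petrov: Tanaka wins 12–7.
Tanaka vs Ueda: Tanaka wins 17–2.
Petrov vs Ueda: Petrov wins 17–2.
Tanaka beats each rival — Varga (12–7), Petrov (12–7), Ueda (17–2) — so Tanaka is the Condorcet winner.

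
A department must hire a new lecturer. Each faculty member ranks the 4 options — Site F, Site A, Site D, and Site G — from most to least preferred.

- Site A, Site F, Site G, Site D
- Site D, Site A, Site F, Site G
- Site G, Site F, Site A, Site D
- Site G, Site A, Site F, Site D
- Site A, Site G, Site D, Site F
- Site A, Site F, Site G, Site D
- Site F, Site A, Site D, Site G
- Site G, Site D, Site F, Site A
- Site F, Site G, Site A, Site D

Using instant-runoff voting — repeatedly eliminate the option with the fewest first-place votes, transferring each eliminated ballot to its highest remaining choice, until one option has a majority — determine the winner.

Site A

Round 1: Site A 3, Site G 3, Site F 2, Site D 1. Site D has the fewest and is eliminated.
Round 2: Site A 4, Site G 3, Site F 2. Site F has the fewest and is eliminated.
Round 3: Site A 5, Site G 4. Site A has a majority.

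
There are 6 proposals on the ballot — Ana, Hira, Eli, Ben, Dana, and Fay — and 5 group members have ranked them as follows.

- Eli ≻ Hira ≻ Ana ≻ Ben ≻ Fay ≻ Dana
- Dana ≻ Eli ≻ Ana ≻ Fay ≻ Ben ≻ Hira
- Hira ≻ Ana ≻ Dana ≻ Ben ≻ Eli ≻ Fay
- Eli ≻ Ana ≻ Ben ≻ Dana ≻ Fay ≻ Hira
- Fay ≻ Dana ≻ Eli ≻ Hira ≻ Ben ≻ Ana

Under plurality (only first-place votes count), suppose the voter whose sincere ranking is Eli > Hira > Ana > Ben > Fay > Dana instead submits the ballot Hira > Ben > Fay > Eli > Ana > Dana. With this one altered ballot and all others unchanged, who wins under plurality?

Hira

First-place totals with the altered ballot: Ana 0, Hira 2, Eli 1, Ben 0, Dana 1, Fay 1.
The switch changes the winner from Eli to Hira.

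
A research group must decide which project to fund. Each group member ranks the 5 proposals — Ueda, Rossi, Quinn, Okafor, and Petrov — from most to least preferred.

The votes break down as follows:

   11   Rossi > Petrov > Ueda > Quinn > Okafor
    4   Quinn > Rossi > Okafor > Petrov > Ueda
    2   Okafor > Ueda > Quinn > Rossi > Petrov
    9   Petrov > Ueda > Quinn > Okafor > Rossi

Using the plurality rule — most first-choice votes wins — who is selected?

Rossi

First-place vote totals:
  Ueda: 0
  Rossi: 11
  Quinn: 4
  Okafor: 2
  Petrov: 9
Rossi has the most first-place votes.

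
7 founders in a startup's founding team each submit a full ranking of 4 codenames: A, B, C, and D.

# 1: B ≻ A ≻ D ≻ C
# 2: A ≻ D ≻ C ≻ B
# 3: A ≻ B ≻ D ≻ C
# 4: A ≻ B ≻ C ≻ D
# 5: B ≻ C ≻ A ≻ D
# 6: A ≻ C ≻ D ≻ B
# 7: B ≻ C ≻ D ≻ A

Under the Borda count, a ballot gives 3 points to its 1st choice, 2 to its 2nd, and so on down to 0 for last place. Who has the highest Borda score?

A

Borda scores:
  A: 2 + 3 + 3 + 3 + 1 + 3 + 0 = 15
  B: 3 + 0 + 2 + 2 + 3 + 0 + 3 = 13
  C: 0 + 1 + 0 + 1 + 2 + 2 + 2 = 8
  D: 1 + 2 + 1 + 0 + 0 + 1 + 1 = 6
A has the highest total.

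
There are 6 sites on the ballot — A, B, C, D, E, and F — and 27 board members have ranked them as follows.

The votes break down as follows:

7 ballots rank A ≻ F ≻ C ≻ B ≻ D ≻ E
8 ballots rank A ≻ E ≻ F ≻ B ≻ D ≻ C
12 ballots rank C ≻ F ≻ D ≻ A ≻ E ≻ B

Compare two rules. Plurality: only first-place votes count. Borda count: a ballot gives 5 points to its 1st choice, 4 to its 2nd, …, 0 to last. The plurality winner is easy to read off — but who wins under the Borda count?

F

Plurality first-place counts: A 15, B 0, C 12, D 0, E 0, F 0 → A.
Borda totals: A 99, B 30, C 81, D 51, E 44, F 100 → F.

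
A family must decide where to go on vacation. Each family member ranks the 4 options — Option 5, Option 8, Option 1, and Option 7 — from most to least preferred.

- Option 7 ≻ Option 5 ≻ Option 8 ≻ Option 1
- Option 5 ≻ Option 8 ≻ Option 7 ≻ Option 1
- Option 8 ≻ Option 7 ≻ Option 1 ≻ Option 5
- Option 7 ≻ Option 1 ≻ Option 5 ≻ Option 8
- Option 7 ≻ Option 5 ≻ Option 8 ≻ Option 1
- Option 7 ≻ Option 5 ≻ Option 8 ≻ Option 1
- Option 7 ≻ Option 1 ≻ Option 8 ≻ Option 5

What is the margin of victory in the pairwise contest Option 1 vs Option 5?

1

Ballots ranking Option 1 above Option 5: 3.
Ballots ranking Option 5 above Option 1: 4.
Option 5 wins 4–3, a margin of 1.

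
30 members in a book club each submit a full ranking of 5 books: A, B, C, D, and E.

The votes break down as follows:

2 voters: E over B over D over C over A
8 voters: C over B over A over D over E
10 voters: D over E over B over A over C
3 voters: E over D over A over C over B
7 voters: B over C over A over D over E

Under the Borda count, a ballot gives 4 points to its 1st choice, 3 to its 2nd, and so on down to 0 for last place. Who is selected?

Borda scores:
  A: 2·0 + 8·2 + 10·1 + 3·2 + 7·2 = 46
  B: 2·3 + 8·3 + 10·2 + 3·0 + 7·4 = 78
  C: 2·1 + 8·4 + 10·0 + 3·1 + 7·3 = 58
  D: 2·2 + 8·1 + 10·4 + 3·3 + 7·1 = 68
  E: 2·4 + 8·0 + 10·3 + 3·4 + 7·0 = 50
B has the highest total.

B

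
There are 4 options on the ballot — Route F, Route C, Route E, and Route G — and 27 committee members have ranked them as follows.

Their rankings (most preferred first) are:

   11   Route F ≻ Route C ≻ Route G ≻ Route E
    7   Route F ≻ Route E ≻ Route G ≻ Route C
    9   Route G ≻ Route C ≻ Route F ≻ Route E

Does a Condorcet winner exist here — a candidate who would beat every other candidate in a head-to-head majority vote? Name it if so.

Route F

Head-to-head results (27 voters total):
Route F vs Route C: Route F wins 18–9.
Route F vs Route E: Route F wins 27–0.
Route F vs Route G: Route F wins 18–9.
Route C vs Route E: Route C wins 20–7.
Route C vs Route G: Route G wins 16–11.
Route E vs Route G: Route G wins 20–7.
Route F beats each rival — Route C (18–9), Route E (27–0), Route G (18–9) — so Route F is the Condorcet winner.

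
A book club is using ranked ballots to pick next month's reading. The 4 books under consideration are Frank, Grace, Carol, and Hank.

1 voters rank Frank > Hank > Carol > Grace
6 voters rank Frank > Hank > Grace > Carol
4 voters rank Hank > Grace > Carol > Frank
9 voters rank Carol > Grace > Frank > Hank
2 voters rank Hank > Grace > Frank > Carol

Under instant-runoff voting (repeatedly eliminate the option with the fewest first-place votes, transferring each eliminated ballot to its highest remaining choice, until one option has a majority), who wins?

Round 1: Carol 9, Frank 7, Hank 6, Grace 0. Grace has the fewest and is eliminated.
Round 2: Carol 9, Frank 7, Hank 6. Hank has the fewest and is eliminated.
Round 3: Carol 13, Frank 9. Carol has a majority.

Carol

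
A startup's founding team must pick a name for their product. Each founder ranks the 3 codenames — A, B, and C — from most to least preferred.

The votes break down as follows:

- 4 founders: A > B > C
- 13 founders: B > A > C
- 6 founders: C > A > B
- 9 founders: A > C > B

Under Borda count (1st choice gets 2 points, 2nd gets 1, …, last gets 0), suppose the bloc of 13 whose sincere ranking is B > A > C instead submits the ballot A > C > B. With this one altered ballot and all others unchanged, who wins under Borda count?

Borda totals with the altered ballot: A 58, B 4, C 34.
The winner is unchanged: still A.

A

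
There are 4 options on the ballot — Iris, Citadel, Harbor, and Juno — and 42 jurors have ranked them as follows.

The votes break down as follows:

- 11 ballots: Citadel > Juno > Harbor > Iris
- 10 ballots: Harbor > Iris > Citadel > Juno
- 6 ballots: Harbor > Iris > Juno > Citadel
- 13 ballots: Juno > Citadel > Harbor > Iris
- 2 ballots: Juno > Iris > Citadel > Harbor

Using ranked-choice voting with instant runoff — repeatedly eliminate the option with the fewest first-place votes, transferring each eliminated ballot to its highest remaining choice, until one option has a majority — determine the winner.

Juno

Round 1: Harbor 16, Juno 15, Citadel 11, Iris 0. Iris has the fewest and is eliminated.
Round 2: Harbor 16, Juno 15, Citadel 11. Citadel has the fewest and is eliminated.
Round 3: Juno 26, Harbor 16. Juno has a majority.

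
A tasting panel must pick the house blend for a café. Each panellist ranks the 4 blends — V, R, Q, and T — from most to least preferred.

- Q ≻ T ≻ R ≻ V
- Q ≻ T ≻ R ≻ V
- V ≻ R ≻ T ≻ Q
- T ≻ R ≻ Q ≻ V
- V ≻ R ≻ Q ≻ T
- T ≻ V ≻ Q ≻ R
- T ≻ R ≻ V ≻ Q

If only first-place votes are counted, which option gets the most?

T

First-place vote totals:
  V: 2
  R: 0
  Q: 2
  T: 3
T has the most first-place votes.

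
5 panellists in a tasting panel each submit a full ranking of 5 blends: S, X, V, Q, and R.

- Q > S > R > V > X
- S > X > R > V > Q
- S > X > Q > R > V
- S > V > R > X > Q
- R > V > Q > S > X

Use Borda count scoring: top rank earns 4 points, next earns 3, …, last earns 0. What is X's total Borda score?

Borda scores:
  S: 3 + 4 + 4 + 4 + 1 = 16
  X: 0 + 3 + 3 + 1 + 0 = 7
  V: 1 + 1 + 0 + 3 + 3 = 8
  Q: 4 + 0 + 2 + 0 + 2 = 8
  R: 2 + 2 + 1 + 2 + 4 = 11

7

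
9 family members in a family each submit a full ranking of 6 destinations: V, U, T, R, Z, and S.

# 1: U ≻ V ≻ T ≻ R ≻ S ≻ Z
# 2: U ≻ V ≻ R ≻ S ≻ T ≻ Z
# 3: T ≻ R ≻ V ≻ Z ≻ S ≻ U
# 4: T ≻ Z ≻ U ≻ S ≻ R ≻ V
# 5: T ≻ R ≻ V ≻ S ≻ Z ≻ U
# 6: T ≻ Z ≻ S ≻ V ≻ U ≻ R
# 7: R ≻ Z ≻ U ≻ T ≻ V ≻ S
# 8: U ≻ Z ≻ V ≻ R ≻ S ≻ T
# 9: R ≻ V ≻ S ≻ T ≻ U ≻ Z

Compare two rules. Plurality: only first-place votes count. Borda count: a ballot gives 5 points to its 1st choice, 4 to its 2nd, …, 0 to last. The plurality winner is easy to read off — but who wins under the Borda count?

T

Plurality first-place counts: V 0, U 3, T 4, R 2, Z 0, S 0 → T.
Borda totals: V 24, U 23, T 28, R 26, Z 19, S 15 → T.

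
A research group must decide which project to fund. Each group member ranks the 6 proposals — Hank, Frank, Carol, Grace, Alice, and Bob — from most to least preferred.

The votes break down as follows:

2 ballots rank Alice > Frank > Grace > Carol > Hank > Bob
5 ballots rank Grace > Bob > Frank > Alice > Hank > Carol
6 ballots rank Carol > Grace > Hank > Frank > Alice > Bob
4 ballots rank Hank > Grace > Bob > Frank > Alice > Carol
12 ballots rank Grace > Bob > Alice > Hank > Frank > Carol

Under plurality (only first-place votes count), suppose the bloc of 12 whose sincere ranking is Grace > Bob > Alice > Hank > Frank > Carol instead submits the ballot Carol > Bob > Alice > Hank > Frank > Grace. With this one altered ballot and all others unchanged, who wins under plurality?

First-place totals with the altered ballot: Hank 4, Frank 0, Carol 18, Grace 5, Alice 2, Bob 0.
The switch changes the winner from Grace to Carol.

Carol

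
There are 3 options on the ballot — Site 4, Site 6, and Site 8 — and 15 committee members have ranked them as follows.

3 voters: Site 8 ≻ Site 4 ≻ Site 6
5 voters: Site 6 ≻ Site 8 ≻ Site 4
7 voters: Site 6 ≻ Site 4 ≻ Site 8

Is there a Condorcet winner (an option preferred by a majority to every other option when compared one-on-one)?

Head-to-head results (15 voters total):
Site 4 vs Site 6: Site 6 wins 12–3.
Site 4 vs Site 8: Site 8 wins 8–7.
Site 6 vs Site 8: Site 6 wins 12–3.
Site 6 beats each rival — Site 4 (12–3), Site 8 (12–3) — so Site 6 is the Condorcet winner.

Yes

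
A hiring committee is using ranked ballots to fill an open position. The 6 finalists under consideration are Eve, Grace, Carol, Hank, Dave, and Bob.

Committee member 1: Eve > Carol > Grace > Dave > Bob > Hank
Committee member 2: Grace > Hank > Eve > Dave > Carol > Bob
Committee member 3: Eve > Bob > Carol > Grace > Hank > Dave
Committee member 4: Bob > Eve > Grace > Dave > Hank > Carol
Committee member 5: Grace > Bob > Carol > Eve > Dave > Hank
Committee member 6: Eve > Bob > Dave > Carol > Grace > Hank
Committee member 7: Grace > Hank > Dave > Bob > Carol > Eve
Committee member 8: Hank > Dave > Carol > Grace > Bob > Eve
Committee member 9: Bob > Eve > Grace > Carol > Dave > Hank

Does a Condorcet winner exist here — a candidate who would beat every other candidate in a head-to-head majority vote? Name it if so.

Head-to-head results (9 voters total):
Eve vs Grace: Eve wins 5–4.
Eve vs Carol: Eve wins 6–3.
Eve vs Hank: Eve wins 6–3.
Eve vs Dave: Eve wins 7–2.
Eve vs Bob: Bob wins 5–4.
Grace vs Carol: Grace wins 5–4.
Grace vs Hank: Grace wins 8–1.
Grace vs Dave: Grace wins 7–2.
Grace vs Bob: Grace wins 5–4.
Carol vs Hank: Carol wins 5–4.
Carol vs Dave: Dave wins 5–4.
Carol vs Bob: Bob wins 6–3.
Hank vs Dave: Dave wins 5–4.
Hank vs Bob: Bob wins 6–3.
Dave vs Bob: Bob wins 5–4.
No candidate beats all others: Eve beats Grace beats Bob beats Eve, a majority cycle.

No Condorcet winner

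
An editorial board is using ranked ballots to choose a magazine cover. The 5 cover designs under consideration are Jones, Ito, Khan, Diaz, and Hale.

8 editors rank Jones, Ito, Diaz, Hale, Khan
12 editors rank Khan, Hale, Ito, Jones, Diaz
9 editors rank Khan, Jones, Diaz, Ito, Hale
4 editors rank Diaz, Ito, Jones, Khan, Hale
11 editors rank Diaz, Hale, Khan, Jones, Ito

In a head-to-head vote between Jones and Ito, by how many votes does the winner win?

12

Ballots ranking Jones above Ito: 8+9+11 = 28.
Ballots ranking Ito above Jones: 12+4 = 16.
Jones wins 28–16, a margin of 12.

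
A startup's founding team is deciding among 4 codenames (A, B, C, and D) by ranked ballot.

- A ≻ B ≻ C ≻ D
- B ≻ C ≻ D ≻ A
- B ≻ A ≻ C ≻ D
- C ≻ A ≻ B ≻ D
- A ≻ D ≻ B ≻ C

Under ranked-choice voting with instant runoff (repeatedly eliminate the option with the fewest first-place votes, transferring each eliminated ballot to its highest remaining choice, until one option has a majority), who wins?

A

Round 1: A 2, B 2, C 1, D 0. D has the fewest and is eliminated.
Round 2: A 2, B 2, C 1. C has the fewest and is eliminated.
Round 3: A 3, B 2. A has a majority.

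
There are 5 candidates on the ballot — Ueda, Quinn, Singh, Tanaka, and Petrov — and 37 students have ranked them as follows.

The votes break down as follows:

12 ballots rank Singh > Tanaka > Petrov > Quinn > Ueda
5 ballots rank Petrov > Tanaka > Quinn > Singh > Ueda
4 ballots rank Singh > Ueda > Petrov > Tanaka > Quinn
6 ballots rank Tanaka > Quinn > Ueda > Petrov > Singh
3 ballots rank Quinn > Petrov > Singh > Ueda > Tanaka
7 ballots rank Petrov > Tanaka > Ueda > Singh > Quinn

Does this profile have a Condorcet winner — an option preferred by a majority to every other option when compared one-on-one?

Head-to-head results (37 voters total):
Ueda vs Quinn: Quinn wins 26–11.
Ueda vs Singh: Singh wins 24–13.
Ueda vs Tanaka: Tanaka wins 30–7.
Ueda vs Petrov: Petrov wins 27–10.
Quinn vs Singh: Singh wins 23–14.
Quinn vs Tanaka: Tanaka wins 34–3.
Quinn vs Petrov: Petrov wins 28–9.
Singh vs Tanaka: Singh wins 19–18.
Singh vs Petrov: Petrov wins 21–16.
Tanaka vs Petrov: Petrov wins 19–18.
Petrov beats each rival — Ueda (27–10), Quinn (28–9), Singh (21–16), Tanaka (19–18) — so Petrov is the Condorcet winner.

Yes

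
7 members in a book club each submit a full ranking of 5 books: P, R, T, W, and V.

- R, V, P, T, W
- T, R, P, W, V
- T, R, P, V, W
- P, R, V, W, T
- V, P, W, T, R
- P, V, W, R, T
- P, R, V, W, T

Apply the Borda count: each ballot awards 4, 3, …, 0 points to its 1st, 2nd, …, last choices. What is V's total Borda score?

15

Borda scores:
  P: 2 + 2 + 2 + 4 + 3 + 4 + 4 = 21
  R: 4 + 3 + 3 + 3 + 0 + 1 + 3 = 17
  T: 1 + 4 + 4 + 0 + 1 + 0 + 0 = 10
  W: 0 + 1 + 0 + 1 + 2 + 2 + 1 = 7
  V: 3 + 0 + 1 + 2 + 4 + 3 + 2 = 15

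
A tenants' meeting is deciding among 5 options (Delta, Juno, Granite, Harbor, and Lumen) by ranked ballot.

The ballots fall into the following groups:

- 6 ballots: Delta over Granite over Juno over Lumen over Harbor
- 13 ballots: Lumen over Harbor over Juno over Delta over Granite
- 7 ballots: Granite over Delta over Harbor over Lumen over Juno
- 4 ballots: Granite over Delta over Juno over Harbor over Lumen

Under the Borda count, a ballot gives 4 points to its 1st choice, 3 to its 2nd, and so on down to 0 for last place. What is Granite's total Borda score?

Borda scores:
  Delta: 6·4 + 13·1 + 7·3 + 4·3 = 70
  Juno: 6·2 + 13·2 + 7·0 + 4·2 = 46
  Granite: 6·3 + 13·0 + 7·4 + 4·4 = 62
  Harbor: 6·0 + 13·3 + 7·2 + 4·1 = 57
  Lumen: 6·1 + 13·4 + 7·1 + 4·0 = 65

62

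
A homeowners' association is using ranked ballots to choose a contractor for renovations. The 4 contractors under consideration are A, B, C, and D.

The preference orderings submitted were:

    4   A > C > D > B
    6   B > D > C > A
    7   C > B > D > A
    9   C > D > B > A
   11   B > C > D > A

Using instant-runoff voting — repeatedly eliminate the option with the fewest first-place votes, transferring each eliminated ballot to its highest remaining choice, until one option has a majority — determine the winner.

Round 1: B 17, C 16, A 4, D 0. D has the fewest and is eliminated.
Round 2: B 17, C 16, A 4. A has the fewest and is eliminated.
Round 3: C 20, B 17. C has a majority.

C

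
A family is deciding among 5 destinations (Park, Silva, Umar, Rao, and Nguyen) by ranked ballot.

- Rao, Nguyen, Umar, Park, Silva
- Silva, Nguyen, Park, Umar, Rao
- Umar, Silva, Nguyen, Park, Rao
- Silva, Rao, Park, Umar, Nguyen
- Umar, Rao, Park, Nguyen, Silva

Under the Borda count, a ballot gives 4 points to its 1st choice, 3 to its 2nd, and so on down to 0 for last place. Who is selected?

Borda scores:
  Park: 1 + 2 + 1 + 2 + 2 = 8
  Silva: 0 + 4 + 3 + 4 + 0 = 11
  Umar: 2 + 1 + 4 + 1 + 4 = 12
  Rao: 4 + 0 + 0 + 3 + 3 = 10
  Nguyen: 3 + 3 + 2 + 0 + 1 = 9
Umar has the highest total.

Umar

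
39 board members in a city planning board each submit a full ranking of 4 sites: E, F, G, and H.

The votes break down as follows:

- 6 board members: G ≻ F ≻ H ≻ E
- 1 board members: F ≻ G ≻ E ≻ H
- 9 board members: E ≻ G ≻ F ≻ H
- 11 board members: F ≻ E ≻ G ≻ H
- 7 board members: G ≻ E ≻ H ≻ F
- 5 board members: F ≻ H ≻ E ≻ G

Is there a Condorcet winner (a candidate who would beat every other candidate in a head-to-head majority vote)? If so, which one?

Head-to-head results (39 voters total):
E vs F: F wins 23–16.
E vs G: E wins 25–14.
E vs H: E wins 28–11.
F vs G: G wins 22–17.
F vs H: F wins 32–7.
G vs H: G wins 34–5.
No candidate beats all others: E beats G beats F beats E, a majority cycle.

None — there is no Condorcet winner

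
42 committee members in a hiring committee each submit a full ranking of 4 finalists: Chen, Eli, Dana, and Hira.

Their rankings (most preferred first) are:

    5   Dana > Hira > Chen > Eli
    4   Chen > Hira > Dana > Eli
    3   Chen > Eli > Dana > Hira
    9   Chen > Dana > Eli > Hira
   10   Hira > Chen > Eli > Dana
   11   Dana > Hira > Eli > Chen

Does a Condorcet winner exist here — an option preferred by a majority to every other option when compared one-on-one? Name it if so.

None — there is no Condorcet winner

Head-to-head results (42 voters total):
Chen vs Eli: Chen wins 31–11.
Chen vs Dana: Chen wins 26–16.
Chen vs Hira: Hira wins 26–16.
Eli vs Dana: Dana wins 29–13.
Eli vs Hira: Hira wins 30–12.
Dana vs Hira: Dana wins 28–14.
No candidate beats all others: Chen beats Dana beats Hira beats Chen, a majority cycle.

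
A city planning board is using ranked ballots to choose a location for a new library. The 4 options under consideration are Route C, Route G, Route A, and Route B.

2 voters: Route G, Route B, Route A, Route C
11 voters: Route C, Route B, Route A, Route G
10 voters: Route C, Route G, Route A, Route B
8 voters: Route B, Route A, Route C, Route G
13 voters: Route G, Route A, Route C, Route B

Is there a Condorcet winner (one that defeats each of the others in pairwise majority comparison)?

Head-to-head results (44 voters total):
Route C vs Route G: Route C wins 29–15.
Route C vs Route A: Route A wins 23–21.
Route C vs Route B: Route C wins 34–10.
Route G vs Route A: Route G wins 25–19.
Route G vs Route B: Route G wins 25–19.
Route A vs Route B: Route A wins 23–21.
No candidate beats all others: Route C beats Route G beats Route A beats Route C, a majority cycle.

No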